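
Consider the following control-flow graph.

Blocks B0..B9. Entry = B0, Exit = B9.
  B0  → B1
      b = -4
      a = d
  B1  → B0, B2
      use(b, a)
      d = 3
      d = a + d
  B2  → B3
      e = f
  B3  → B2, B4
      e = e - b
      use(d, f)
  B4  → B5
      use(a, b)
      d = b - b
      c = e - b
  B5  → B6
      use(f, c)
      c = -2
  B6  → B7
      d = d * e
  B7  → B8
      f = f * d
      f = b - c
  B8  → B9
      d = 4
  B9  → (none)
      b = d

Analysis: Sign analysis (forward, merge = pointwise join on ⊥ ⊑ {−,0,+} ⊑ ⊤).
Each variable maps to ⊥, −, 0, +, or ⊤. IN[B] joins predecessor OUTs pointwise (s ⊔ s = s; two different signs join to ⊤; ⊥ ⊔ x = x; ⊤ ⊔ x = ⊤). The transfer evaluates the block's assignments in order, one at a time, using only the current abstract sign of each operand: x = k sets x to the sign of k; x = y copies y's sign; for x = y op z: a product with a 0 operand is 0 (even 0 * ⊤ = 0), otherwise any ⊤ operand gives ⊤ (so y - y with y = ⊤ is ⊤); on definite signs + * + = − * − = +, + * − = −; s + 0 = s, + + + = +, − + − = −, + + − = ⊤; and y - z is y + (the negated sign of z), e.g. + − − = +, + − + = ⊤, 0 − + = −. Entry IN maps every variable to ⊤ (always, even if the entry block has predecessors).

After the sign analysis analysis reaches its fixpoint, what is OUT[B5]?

Converged values:
  B0: | IN=(all ⊤) | OUT={b:-; rest ⊤}
  B1: | IN={b:-; rest ⊤} | OUT={b:-; rest ⊤}
  B2: | IN={b:-; rest ⊤} | OUT={b:-; rest ⊤}
  B3: | IN={b:-; rest ⊤} | OUT={b:-; rest ⊤}
  B4: | IN={b:-; rest ⊤} | OUT={b:-; rest ⊤}
  B5: | IN={b:-; rest ⊤} | OUT={b:-, c:-; rest ⊤}
  B6: | IN={b:-, c:-; rest ⊤} | OUT={b:-, c:-; rest ⊤}
  B7: | IN={b:-, c:-; rest ⊤} | OUT={b:-, c:-; rest ⊤}
  B8: | IN={b:-, c:-; rest ⊤} | OUT={b:-, c:-, d:+; rest ⊤}
  B9: | IN={b:-, c:-, d:+; rest ⊤} | OUT={b:+, c:-, d:+; rest ⊤}

Merge at B5: IN[B5] = OUT[B4] = {a: ⊤, b: -, c: ⊤, d: ⊤, e: ⊤, f: ⊤}
Applying B5's transfer function to that IN value gives OUT[B5] (row B5 above).

Answer: {a: ⊤, b: -, c: -, d: ⊤, e: ⊤, f: ⊤}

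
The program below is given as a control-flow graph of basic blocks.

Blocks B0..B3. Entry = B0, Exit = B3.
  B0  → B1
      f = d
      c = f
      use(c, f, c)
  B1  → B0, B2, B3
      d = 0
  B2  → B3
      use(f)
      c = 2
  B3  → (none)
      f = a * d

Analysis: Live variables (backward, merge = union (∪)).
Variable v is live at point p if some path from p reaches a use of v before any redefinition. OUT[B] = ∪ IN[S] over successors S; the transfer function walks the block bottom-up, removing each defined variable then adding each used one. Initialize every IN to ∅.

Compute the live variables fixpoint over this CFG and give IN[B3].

Per-block solution:
  B0:  IN={a, d}  OUT={a, f}
  B1:  IN={a, f}  OUT={a, d, f}
  B2:  IN={a, d, f}  OUT={a, d}
  B3:  IN={a, d}  OUT={}

B3 is the boundary node: OUT[B3] = {}
Applying B3's transfer function to that OUT value gives IN[B3] (row B3 above).

Answer: {a, d}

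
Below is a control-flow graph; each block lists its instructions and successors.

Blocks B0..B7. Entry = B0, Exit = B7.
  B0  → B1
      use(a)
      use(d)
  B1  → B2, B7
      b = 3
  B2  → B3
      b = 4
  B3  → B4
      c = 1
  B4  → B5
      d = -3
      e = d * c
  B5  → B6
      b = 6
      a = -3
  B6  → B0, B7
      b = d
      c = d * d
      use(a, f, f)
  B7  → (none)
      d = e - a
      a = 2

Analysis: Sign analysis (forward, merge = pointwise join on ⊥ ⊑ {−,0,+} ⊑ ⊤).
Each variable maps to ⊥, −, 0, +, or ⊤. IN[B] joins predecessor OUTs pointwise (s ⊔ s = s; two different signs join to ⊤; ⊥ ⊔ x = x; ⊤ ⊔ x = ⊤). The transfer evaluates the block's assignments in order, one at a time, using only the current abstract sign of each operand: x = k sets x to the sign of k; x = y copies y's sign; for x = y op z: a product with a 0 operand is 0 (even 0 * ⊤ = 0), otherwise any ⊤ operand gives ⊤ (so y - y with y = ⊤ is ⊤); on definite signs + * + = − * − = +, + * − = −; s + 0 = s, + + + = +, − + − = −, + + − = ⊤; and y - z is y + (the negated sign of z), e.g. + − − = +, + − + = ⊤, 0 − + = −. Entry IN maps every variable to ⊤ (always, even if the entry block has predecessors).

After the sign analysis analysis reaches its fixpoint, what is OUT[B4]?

Per-block solution:
  B0:  IN=(all ⊤)  OUT=(all ⊤)
  B1:  IN=(all ⊤)  OUT={b:+; rest ⊤}
  B2:  IN={b:+; rest ⊤}  OUT={b:+; rest ⊤}
  B3:  IN={b:+; rest ⊤}  OUT={b:+, c:+; rest ⊤}
  B4:  IN={b:+, c:+; rest ⊤}  OUT={b:+, c:+, d:-, e:-; rest ⊤}
  B5:  IN={b:+, c:+, d:-, e:-; rest ⊤}  OUT={a:-, b:+, c:+, d:-, e:-; rest ⊤}
  B6:  IN={a:-, b:+, c:+, d:-, e:-; rest ⊤}  OUT={a:-, b:-, c:+, d:-, e:-; rest ⊤}
  B7:  IN=(all ⊤)  OUT={a:+; rest ⊤}

Merge at B4: IN[B4] = OUT[B3] = {a: ⊤, b: +, c: +, d: ⊤, e: ⊤, f: ⊤}
Applying B4's transfer function to that IN value gives OUT[B4] (row B4 above).

Answer: {a: ⊤, b: +, c: +, d: -, e: -, f: ⊤}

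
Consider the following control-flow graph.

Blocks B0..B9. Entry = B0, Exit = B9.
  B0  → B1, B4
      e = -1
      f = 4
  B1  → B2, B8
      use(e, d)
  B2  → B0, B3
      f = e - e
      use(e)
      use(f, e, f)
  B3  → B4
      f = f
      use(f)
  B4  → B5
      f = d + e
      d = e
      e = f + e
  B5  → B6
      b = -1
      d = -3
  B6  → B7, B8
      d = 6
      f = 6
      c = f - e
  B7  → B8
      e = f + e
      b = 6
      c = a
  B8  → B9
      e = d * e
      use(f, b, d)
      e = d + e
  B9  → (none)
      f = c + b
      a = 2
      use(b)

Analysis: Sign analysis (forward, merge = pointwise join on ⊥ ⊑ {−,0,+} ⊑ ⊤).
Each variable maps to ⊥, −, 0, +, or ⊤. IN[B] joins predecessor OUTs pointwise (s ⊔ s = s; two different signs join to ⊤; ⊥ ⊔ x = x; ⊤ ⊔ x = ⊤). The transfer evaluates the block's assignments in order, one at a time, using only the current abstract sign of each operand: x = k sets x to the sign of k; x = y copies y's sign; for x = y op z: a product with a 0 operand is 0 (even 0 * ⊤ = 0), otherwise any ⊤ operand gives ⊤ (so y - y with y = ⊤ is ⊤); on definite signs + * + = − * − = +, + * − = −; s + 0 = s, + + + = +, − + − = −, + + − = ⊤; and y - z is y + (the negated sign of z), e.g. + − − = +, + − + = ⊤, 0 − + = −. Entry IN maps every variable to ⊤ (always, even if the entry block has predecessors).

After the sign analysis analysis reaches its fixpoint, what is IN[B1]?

Answer: {a: ⊤, b: ⊤, c: ⊤, d: ⊤, e: -, f: +}

Working:
Converged values:
  B0: | IN=(all ⊤) | OUT={e:-, f:+; rest ⊤}
  B1: | IN={e:-, f:+; rest ⊤} | OUT={e:-, f:+; rest ⊤}
  B2: | IN={e:-, f:+; rest ⊤} | OUT={e:-; rest ⊤}
  B3: | IN={e:-; rest ⊤} | OUT={e:-; rest ⊤}
  B4: | IN={e:-; rest ⊤} | OUT={d:-; rest ⊤}
  B5: | IN={d:-; rest ⊤} | OUT={b:-, d:-; rest ⊤}
  B6: | IN={b:-, d:-; rest ⊤} | OUT={b:-, d:+, f:+; rest ⊤}
  B7: | IN={b:-, d:+, f:+; rest ⊤} | OUT={b:+, d:+, f:+; rest ⊤}
  B8: | IN={f:+; rest ⊤} | OUT={f:+; rest ⊤}
  B9: | IN={f:+; rest ⊤} | OUT={a:+; rest ⊤}

Merge at B1: IN[B1] = OUT[B0] = {a: ⊤, b: ⊤, c: ⊤, d: ⊤, e: -, f: +}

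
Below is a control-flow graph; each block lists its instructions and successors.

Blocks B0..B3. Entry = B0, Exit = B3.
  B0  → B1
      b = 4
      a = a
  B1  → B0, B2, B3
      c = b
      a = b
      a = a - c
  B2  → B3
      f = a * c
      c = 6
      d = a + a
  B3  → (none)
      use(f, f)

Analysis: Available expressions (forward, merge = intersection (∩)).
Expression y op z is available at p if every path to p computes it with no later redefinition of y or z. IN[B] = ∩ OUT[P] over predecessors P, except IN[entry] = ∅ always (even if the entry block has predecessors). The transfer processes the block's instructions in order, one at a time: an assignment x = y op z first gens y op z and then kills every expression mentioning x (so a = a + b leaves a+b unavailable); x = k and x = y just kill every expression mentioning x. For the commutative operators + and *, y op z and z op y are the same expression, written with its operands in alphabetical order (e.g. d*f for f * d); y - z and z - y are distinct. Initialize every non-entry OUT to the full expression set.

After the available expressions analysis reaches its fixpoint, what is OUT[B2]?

Fixpoint table:
  B0: | IN={} | OUT={}
  B1: | IN={} | OUT={}
  B2: | IN={} | OUT={a+a}
  B3: | IN={} | OUT={}

Merge at B2: IN[B2] = OUT[B1] = {}
Applying B2's transfer function to that IN value gives OUT[B2] (row B2 above).

Answer: {a+a}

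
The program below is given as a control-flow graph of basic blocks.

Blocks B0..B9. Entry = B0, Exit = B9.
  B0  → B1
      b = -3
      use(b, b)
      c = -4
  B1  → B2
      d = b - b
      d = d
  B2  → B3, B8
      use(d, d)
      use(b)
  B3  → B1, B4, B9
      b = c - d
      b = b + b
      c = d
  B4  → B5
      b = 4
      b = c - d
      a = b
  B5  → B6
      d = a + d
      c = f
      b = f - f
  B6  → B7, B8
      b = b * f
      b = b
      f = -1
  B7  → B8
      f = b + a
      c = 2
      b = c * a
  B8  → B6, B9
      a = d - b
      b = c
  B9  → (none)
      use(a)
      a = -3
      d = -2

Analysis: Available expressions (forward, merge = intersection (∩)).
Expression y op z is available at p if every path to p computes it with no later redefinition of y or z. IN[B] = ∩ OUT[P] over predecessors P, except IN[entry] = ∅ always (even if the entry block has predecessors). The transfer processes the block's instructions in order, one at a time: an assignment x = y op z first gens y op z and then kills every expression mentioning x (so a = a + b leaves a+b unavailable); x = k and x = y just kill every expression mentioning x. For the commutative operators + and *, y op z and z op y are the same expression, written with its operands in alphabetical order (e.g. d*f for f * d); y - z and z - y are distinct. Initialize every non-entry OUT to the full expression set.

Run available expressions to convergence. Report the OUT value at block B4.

Answer: {c-d}

Derivation:
Converged values:
  B0:   IN={}   OUT={}
  B1:   IN={}   OUT={b-b}
  B2:   IN={b-b}   OUT={b-b}
  B3:   IN={b-b}   OUT={}
  B4:   IN={}   OUT={c-d}
  B5:   IN={c-d}   OUT={f-f}
  B6:   IN={}   OUT={}
  B7:   IN={}   OUT={a*c}
  B8:   IN={}   OUT={}
  B9:   IN={}   OUT={}

Merge at B4: IN[B4] = OUT[B3] = {}
Applying B4's transfer function to that IN value gives OUT[B4] (row B4 above).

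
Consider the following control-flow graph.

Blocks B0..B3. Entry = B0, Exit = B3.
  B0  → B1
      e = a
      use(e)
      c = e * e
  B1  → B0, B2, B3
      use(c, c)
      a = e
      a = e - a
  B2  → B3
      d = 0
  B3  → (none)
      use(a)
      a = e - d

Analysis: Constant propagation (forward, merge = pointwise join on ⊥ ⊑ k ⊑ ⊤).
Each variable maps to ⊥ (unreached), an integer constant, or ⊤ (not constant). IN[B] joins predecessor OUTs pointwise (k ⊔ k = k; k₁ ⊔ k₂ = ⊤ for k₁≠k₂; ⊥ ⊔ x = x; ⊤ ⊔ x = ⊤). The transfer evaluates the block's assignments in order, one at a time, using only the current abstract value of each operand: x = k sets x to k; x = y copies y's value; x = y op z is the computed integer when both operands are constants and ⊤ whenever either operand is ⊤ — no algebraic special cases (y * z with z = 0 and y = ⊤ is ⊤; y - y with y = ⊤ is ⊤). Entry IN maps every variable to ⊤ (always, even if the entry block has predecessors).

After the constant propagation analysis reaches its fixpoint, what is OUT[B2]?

Converged values:
  B0:   IN=(all ⊤)   OUT=(all ⊤)
  B1:   IN=(all ⊤)   OUT=(all ⊤)
  B2:   IN=(all ⊤)   OUT={d:0; rest ⊤}
  B3:   IN=(all ⊤)   OUT=(all ⊤)

Merge at B2: IN[B2] = OUT[B1] = {a: ⊤, b: ⊤, c: ⊤, d: ⊤, e: ⊤, f: ⊤}
Applying B2's transfer function to that IN value gives OUT[B2] (row B2 above).

Answer: {a: ⊤, b: ⊤, c: ⊤, d: 0, e: ⊤, f: ⊤}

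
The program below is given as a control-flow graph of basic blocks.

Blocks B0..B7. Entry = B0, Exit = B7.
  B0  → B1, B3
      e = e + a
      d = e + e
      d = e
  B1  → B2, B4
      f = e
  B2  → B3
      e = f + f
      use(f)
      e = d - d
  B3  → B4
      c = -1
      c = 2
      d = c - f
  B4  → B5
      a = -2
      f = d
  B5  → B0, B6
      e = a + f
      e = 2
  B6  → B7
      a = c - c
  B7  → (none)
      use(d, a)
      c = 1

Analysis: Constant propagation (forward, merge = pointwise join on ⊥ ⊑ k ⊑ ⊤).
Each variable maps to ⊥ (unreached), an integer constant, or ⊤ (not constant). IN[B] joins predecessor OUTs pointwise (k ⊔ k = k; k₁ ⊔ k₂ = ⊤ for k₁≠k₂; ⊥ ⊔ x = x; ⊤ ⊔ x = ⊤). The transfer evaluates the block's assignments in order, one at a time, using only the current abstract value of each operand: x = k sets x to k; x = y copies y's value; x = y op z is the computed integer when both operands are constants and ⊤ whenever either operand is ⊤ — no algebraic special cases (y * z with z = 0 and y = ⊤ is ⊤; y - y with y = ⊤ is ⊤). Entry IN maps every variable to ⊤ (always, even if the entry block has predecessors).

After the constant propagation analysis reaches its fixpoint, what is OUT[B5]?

Answer: {a: -2, b: ⊤, c: ⊤, d: ⊤, e: 2, f: ⊤}

Derivation:
Per-block solution:
  B0:  IN=(all ⊤)  OUT=(all ⊤)
  B1:  IN=(all ⊤)  OUT=(all ⊤)
  B2:  IN=(all ⊤)  OUT=(all ⊤)
  B3:  IN=(all ⊤)  OUT={c:2; rest ⊤}
  B4:  IN=(all ⊤)  OUT={a:-2; rest ⊤}
  B5:  IN={a:-2; rest ⊤}  OUT={a:-2, e:2; rest ⊤}
  B6:  IN={a:-2, e:2; rest ⊤}  OUT={e:2; rest ⊤}
  B7:  IN={e:2; rest ⊤}  OUT={c:1, e:2; rest ⊤}

Merge at B5: IN[B5] = OUT[B4] = {a: -2, b: ⊤, c: ⊤, d: ⊤, e: ⊤, f: ⊤}
Applying B5's transfer function to that IN value gives OUT[B5] (row B5 above).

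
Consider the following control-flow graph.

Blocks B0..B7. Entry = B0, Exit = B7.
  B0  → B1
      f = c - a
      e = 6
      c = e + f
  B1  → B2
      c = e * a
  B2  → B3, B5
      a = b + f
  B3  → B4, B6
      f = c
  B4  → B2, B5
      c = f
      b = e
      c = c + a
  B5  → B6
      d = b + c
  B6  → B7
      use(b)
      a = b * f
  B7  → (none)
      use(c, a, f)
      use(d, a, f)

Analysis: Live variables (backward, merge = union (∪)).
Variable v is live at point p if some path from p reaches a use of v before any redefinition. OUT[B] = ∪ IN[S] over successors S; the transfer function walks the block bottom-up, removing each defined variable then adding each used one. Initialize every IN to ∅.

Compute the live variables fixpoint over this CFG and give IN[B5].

Fixpoint table:
  B0: | IN={a, b, c, d} | OUT={a, b, d, e, f}
  B1: | IN={a, b, d, e, f} | OUT={b, c, d, e, f}
  B2: | IN={b, c, d, e, f} | OUT={a, b, c, d, e, f}
  B3: | IN={a, b, c, d, e} | OUT={a, b, c, d, e, f}
  B4: | IN={a, d, e, f} | OUT={b, c, d, e, f}
  B5: | IN={b, c, f} | OUT={b, c, d, f}
  B6: | IN={b, c, d, f} | OUT={a, c, d, f}
  B7: | IN={a, c, d, f} | OUT={}

Merge at B5: OUT[B5] = IN[B6] = {b, c, d, f}
Applying B5's transfer function to that OUT value gives IN[B5] (row B5 above).

Answer: {b, c, f}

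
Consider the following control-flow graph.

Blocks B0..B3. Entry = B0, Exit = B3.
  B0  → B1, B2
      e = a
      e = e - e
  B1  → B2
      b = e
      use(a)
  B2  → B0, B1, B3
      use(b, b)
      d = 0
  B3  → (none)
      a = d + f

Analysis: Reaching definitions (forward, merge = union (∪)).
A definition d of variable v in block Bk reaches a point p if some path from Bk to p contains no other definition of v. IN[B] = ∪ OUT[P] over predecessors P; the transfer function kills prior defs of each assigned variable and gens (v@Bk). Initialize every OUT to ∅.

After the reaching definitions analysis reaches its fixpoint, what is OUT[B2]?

Converged values:
  B0:  IN={b@B1, d@B2, e@B0}  OUT={b@B1, d@B2, e@B0}
  B1:  IN={b@B1, d@B2, e@B0}  OUT={b@B1, d@B2, e@B0}
  B2:  IN={b@B1, d@B2, e@B0}  OUT={b@B1, d@B2, e@B0}
  B3:  IN={b@B1, d@B2, e@B0}  OUT={a@B3, b@B1, d@B2, e@B0}

Merge at B2: IN[B2] = OUT[B0] ⊔ OUT[B1] = {b@B1, d@B2, e@B0}
Applying B2's transfer function to that IN value gives OUT[B2] (row B2 above).

Answer: {b@B1, d@B2, e@B0}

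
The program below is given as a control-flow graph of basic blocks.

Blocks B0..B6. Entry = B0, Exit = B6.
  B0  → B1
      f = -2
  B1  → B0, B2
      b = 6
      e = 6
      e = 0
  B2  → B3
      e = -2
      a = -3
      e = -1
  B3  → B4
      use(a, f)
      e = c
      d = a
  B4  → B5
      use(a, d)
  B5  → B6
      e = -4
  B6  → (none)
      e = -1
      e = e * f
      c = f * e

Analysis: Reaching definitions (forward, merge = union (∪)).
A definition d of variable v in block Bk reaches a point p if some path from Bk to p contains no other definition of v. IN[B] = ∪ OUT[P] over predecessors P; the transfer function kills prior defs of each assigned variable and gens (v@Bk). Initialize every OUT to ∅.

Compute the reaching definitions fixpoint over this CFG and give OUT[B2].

Answer: {a@B2, b@B1, e@B2, f@B0}

Trace:
Converged values:
  B0: | IN={b@B1, e@B1, f@B0} | OUT={b@B1, e@B1, f@B0}
  B1: | IN={b@B1, e@B1, f@B0} | OUT={b@B1, e@B1, f@B0}
  B2: | IN={b@B1, e@B1, f@B0} | OUT={a@B2, b@B1, e@B2, f@B0}
  B3: | IN={a@B2, b@B1, e@B2, f@B0} | OUT={a@B2, b@B1, d@B3, e@B3, f@B0}
  B4: | IN={a@B2, b@B1, d@B3, e@B3, f@B0} | OUT={a@B2, b@B1, d@B3, e@B3, f@B0}
  B5: | IN={a@B2, b@B1, d@B3, e@B3, f@B0} | OUT={a@B2, b@B1, d@B3, e@B5, f@B0}
  B6: | IN={a@B2, b@B1, d@B3, e@B5, f@B0} | OUT={a@B2, b@B1, c@B6, d@B3, e@B6, f@B0}

Merge at B2: IN[B2] = OUT[B1] = {b@B1, e@B1, f@B0}
Applying B2's transfer function to that IN value gives OUT[B2] (row B2 above).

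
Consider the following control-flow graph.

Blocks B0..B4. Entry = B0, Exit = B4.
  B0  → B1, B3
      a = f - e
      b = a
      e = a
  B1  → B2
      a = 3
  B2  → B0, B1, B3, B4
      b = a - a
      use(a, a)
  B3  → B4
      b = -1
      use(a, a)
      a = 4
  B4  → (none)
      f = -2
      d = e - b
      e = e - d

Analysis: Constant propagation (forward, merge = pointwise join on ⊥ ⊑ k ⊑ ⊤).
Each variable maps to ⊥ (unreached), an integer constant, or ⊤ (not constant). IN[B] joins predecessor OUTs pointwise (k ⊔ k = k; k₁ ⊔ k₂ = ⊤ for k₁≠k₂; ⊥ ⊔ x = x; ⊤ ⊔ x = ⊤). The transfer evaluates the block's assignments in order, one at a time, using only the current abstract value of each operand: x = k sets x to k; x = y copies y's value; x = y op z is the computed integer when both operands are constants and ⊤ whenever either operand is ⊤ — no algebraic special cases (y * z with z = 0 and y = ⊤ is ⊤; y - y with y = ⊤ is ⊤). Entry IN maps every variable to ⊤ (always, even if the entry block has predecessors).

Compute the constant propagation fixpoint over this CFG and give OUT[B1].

Fixpoint table:
  B0: | IN=(all ⊤) | OUT=(all ⊤)
  B1: | IN=(all ⊤) | OUT={a:3; rest ⊤}
  B2: | IN={a:3; rest ⊤} | OUT={a:3, b:0; rest ⊤}
  B3: | IN=(all ⊤) | OUT={a:4, b:-1; rest ⊤}
  B4: | IN=(all ⊤) | OUT={f:-2; rest ⊤}

Merge at B1: IN[B1] = OUT[B0] ⊔ OUT[B2] = {a: ⊤, b: ⊤, c: ⊤, d: ⊤, e: ⊤, f: ⊤}
Applying B1's transfer function to that IN value gives OUT[B1] (row B1 above).

Answer: {a: 3, b: ⊤, c: ⊤, d: ⊤, e: ⊤, f: ⊤}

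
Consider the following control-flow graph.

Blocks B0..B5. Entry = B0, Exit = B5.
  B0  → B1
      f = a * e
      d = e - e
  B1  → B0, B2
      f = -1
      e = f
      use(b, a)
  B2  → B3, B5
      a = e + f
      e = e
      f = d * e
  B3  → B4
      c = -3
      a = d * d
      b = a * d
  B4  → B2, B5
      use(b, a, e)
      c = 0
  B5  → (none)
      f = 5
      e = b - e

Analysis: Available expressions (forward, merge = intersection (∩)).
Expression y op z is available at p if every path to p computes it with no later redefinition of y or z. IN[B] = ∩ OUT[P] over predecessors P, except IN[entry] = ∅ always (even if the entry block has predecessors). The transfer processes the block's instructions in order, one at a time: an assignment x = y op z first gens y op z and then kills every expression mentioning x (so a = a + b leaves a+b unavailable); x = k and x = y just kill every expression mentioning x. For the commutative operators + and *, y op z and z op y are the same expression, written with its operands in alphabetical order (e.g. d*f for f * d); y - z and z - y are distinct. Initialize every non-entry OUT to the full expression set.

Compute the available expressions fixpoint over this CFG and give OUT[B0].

Answer: {a*e, e-e}

Working:
Converged values:
  B0:  IN={}  OUT={a*e, e-e}
  B1:  IN={a*e, e-e}  OUT={}
  B2:  IN={}  OUT={d*e}
  B3:  IN={d*e}  OUT={a*d, d*d, d*e}
  B4:  IN={a*d, d*d, d*e}  OUT={a*d, d*d, d*e}
  B5:  IN={d*e}  OUT={}

Merge at B0 (entry node, so the boundary value {} is joined with the incoming edge(s)): IN[B0] = {} ∩ OUT[B1] = {}
Applying B0's transfer function to that IN value gives OUT[B0] (row B0 above).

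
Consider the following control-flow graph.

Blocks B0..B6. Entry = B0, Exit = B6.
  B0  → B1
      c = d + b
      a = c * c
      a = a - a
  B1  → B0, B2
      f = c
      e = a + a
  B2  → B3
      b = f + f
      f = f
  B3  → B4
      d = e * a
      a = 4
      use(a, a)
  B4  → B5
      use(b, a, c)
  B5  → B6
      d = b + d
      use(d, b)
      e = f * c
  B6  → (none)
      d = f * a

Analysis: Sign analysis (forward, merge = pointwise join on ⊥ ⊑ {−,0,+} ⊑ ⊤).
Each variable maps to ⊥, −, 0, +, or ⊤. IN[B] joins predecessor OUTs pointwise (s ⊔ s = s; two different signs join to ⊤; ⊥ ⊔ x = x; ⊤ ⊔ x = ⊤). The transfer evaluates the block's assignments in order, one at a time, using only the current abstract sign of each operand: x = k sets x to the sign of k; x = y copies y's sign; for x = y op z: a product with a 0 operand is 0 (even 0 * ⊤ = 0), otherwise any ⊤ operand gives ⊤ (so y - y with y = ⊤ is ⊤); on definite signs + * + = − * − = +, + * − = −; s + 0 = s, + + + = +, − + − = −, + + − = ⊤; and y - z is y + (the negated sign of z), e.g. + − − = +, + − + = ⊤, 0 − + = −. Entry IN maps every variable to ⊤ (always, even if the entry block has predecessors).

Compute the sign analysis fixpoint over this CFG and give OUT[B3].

Per-block solution:
  B0: | IN=(all ⊤) | OUT=(all ⊤)
  B1: | IN=(all ⊤) | OUT=(all ⊤)
  B2: | IN=(all ⊤) | OUT=(all ⊤)
  B3: | IN=(all ⊤) | OUT={a:+; rest ⊤}
  B4: | IN={a:+; rest ⊤} | OUT={a:+; rest ⊤}
  B5: | IN={a:+; rest ⊤} | OUT={a:+; rest ⊤}
  B6: | IN={a:+; rest ⊤} | OUT={a:+; rest ⊤}

Merge at B3: IN[B3] = OUT[B2] = {a: ⊤, b: ⊤, c: ⊤, d: ⊤, e: ⊤, f: ⊤}
Applying B3's transfer function to that IN value gives OUT[B3] (row B3 above).

Answer: {a: +, b: ⊤, c: ⊤, d: ⊤, e: ⊤, f: ⊤}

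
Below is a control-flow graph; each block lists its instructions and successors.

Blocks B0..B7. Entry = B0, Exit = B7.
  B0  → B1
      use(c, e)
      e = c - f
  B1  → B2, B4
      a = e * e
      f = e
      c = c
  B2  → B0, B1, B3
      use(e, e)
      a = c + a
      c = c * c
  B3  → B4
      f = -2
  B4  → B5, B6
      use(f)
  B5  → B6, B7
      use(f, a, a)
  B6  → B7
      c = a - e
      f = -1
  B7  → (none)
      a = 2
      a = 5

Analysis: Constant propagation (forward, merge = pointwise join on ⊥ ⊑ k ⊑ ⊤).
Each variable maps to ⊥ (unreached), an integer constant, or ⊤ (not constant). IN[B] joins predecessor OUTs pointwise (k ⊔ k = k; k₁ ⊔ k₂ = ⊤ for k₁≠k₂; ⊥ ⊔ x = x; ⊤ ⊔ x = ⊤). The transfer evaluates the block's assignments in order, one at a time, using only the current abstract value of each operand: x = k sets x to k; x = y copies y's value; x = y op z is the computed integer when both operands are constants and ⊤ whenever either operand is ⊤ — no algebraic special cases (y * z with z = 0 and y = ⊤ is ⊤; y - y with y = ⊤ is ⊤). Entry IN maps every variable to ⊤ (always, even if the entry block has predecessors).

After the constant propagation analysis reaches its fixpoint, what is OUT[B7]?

Per-block solution:
  B0: | IN=(all ⊤) | OUT=(all ⊤)
  B1: | IN=(all ⊤) | OUT=(all ⊤)
  B2: | IN=(all ⊤) | OUT=(all ⊤)
  B3: | IN=(all ⊤) | OUT={f:-2; rest ⊤}
  B4: | IN=(all ⊤) | OUT=(all ⊤)
  B5: | IN=(all ⊤) | OUT=(all ⊤)
  B6: | IN=(all ⊤) | OUT={f:-1; rest ⊤}
  B7: | IN=(all ⊤) | OUT={a:5; rest ⊤}

Merge at B7: IN[B7] = OUT[B5] ⊔ OUT[B6] = {a: ⊤, b: ⊤, c: ⊤, d: ⊤, e: ⊤, f: ⊤}
Applying B7's transfer function to that IN value gives OUT[B7] (row B7 above).

Answer: {a: 5, b: ⊤, c: ⊤, d: ⊤, e: ⊤, f: ⊤}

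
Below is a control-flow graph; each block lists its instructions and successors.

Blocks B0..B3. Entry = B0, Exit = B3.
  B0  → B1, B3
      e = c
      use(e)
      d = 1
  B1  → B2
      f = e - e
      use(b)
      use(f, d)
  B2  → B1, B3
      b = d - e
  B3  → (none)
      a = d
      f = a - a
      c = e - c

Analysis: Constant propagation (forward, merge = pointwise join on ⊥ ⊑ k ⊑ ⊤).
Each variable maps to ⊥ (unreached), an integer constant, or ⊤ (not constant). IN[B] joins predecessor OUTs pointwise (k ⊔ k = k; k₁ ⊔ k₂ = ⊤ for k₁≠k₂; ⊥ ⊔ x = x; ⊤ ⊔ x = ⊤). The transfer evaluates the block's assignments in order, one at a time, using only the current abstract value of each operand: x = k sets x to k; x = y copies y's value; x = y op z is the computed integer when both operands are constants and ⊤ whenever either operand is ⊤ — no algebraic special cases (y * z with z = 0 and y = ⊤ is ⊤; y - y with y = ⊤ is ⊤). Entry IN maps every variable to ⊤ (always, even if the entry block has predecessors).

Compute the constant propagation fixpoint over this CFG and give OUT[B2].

Answer: {a: ⊤, b: ⊤, c: ⊤, d: 1, e: ⊤, f: ⊤}

Working:
Fixpoint table:
  B0:   IN=(all ⊤)   OUT={d:1; rest ⊤}
  B1:   IN={d:1; rest ⊤}   OUT={d:1; rest ⊤}
  B2:   IN={d:1; rest ⊤}   OUT={d:1; rest ⊤}
  B3:   IN={d:1; rest ⊤}   OUT={a:1, d:1, f:0; rest ⊤}

Merge at B2: IN[B2] = OUT[B1] = {a: ⊤, b: ⊤, c: ⊤, d: 1, e: ⊤, f: ⊤}
Applying B2's transfer function to that IN value gives OUT[B2] (row B2 above).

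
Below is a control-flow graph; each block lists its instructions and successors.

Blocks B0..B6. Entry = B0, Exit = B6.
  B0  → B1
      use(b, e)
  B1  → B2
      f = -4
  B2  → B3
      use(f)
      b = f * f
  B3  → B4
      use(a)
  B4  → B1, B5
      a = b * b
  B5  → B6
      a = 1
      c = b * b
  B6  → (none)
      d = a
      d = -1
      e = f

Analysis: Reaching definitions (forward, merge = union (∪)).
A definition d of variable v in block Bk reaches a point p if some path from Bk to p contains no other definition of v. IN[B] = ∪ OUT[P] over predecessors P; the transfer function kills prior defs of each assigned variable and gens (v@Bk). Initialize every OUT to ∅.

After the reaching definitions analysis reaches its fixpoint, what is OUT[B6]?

Converged values:
  B0:   IN={}   OUT={}
  B1:   IN={a@B4, b@B2, f@B1}   OUT={a@B4, b@B2, f@B1}
  B2:   IN={a@B4, b@B2, f@B1}   OUT={a@B4, b@B2, f@B1}
  B3:   IN={a@B4, b@B2, f@B1}   OUT={a@B4, b@B2, f@B1}
  B4:   IN={a@B4, b@B2, f@B1}   OUT={a@B4, b@B2, f@B1}
  B5:   IN={a@B4, b@B2, f@B1}   OUT={a@B5, b@B2, c@B5, f@B1}
  B6:   IN={a@B5, b@B2, c@B5, f@B1}   OUT={a@B5, b@B2, c@B5, d@B6, e@B6, f@B1}

Merge at B6: IN[B6] = OUT[B5] = {a@B5, b@B2, c@B5, f@B1}
Applying B6's transfer function to that IN value gives OUT[B6] (row B6 above).

Answer: {a@B5, b@B2, c@B5, d@B6, e@B6, f@B1}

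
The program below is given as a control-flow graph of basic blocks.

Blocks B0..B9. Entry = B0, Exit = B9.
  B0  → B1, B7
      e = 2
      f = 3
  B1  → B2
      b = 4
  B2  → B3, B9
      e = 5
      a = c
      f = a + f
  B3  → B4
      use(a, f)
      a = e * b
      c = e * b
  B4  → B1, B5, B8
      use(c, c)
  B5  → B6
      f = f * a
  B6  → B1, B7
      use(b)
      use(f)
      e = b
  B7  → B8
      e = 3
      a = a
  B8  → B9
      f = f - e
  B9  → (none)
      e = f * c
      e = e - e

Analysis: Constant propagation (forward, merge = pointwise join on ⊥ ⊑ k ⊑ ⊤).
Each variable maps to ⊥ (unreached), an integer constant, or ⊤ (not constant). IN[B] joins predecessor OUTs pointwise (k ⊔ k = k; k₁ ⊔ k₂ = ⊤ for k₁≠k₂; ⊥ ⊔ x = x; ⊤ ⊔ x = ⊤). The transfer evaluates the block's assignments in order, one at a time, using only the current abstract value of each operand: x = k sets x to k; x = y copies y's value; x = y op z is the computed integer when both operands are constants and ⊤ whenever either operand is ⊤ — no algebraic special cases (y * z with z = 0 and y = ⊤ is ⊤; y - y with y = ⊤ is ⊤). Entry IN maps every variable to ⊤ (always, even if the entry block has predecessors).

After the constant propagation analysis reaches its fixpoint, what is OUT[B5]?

Answer: {a: 20, b: 4, c: 20, d: ⊤, e: 5, f: ⊤}

Working:
Converged values:
  B0:   IN=(all ⊤)   OUT={e:2, f:3; rest ⊤}
  B1:   IN=(all ⊤)   OUT={b:4; rest ⊤}
  B2:   IN={b:4; rest ⊤}   OUT={b:4, e:5; rest ⊤}
  B3:   IN={b:4, e:5; rest ⊤}   OUT={a:20, b:4, c:20, e:5; rest ⊤}
  B4:   IN={a:20, b:4, c:20, e:5; rest ⊤}   OUT={a:20, b:4, c:20, e:5; rest ⊤}
  B5:   IN={a:20, b:4, c:20, e:5; rest ⊤}   OUT={a:20, b:4, c:20, e:5; rest ⊤}
  B6:   IN={a:20, b:4, c:20, e:5; rest ⊤}   OUT={a:20, b:4, c:20, e:4; rest ⊤}
  B7:   IN=(all ⊤)   OUT={e:3; rest ⊤}
  B8:   IN=(all ⊤)   OUT=(all ⊤)
  B9:   IN=(all ⊤)   OUT=(all ⊤)

Merge at B5: IN[B5] = OUT[B4] = {a: 20, b: 4, c: 20, d: ⊤, e: 5, f: ⊤}
Applying B5's transfer function to that IN value gives OUT[B5] (row B5 above).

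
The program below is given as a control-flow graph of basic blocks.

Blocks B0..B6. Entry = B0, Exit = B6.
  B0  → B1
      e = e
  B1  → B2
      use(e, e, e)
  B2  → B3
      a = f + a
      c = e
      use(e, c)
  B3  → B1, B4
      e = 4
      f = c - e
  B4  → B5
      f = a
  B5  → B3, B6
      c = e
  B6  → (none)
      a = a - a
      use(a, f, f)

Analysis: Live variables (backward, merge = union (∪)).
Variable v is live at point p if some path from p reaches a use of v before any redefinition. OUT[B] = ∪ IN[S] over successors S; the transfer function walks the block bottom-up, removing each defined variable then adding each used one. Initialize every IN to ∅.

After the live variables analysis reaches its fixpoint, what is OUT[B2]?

Answer: {a, c}

Derivation:
Per-block solution:
  B0: | IN={a, e, f} | OUT={a, e, f}
  B1: | IN={a, e, f} | OUT={a, e, f}
  B2: | IN={a, e, f} | OUT={a, c}
  B3: | IN={a, c} | OUT={a, e, f}
  B4: | IN={a, e} | OUT={a, e, f}
  B5: | IN={a, e, f} | OUT={a, c, f}
  B6: | IN={a, f} | OUT={}

Merge at B2: OUT[B2] = IN[B3] = {a, c}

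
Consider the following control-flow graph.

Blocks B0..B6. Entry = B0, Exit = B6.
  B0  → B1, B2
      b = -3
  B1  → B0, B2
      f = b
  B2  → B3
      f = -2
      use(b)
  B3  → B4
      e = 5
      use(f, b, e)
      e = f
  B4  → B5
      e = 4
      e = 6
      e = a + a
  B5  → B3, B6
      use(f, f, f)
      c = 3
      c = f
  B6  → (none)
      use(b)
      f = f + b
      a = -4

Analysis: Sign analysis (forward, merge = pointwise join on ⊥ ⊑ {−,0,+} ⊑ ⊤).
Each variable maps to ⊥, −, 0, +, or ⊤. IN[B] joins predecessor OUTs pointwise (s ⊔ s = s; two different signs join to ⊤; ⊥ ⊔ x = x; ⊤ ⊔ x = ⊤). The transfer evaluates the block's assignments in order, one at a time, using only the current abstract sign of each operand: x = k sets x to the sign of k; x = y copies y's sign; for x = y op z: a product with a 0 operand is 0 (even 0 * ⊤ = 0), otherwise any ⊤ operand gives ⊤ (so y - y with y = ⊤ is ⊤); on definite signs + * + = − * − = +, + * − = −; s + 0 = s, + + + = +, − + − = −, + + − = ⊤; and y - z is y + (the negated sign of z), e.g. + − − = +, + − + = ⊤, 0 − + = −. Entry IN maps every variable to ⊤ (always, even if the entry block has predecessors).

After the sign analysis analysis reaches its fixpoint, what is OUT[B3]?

Answer: {a: ⊤, b: -, c: ⊤, d: ⊤, e: -, f: -}

Working:
Fixpoint table:
  B0: | IN=(all ⊤) | OUT={b:-; rest ⊤}
  B1: | IN={b:-; rest ⊤} | OUT={b:-, f:-; rest ⊤}
  B2: | IN={b:-; rest ⊤} | OUT={b:-, f:-; rest ⊤}
  B3: | IN={b:-, f:-; rest ⊤} | OUT={b:-, e:-, f:-; rest ⊤}
  B4: | IN={b:-, e:-, f:-; rest ⊤} | OUT={b:-, f:-; rest ⊤}
  B5: | IN={b:-, f:-; rest ⊤} | OUT={b:-, c:-, f:-; rest ⊤}
  B6: | IN={b:-, c:-, f:-; rest ⊤} | OUT={a:-, b:-, c:-, f:-; rest ⊤}

Merge at B3: IN[B3] = OUT[B2] ⊔ OUT[B5] = {a: ⊤, b: -, c: ⊤, d: ⊤, e: ⊤, f: -}
Applying B3's transfer function to that IN value gives OUT[B3] (row B3 above).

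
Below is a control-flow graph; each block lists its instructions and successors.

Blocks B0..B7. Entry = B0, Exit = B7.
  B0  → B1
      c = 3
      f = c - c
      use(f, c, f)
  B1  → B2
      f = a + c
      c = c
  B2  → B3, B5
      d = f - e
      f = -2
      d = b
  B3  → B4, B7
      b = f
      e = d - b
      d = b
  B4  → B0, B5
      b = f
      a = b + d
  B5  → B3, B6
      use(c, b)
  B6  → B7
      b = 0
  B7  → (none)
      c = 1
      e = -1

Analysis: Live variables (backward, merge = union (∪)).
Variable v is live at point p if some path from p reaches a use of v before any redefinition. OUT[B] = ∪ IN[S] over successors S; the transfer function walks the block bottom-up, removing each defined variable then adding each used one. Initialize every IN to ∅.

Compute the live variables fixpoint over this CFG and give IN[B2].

Answer: {b, c, e, f}

Working:
Converged values:
  B0:  IN={a, b, e}  OUT={a, b, c, e}
  B1:  IN={a, b, c, e}  OUT={b, c, e, f}
  B2:  IN={b, c, e, f}  OUT={b, c, d, f}
  B3:  IN={c, d, f}  OUT={c, d, e, f}
  B4:  IN={c, d, e, f}  OUT={a, b, c, d, e, f}
  B5:  IN={b, c, d, f}  OUT={c, d, f}
  B6:  IN={}  OUT={}
  B7:  IN={}  OUT={}

Merge at B2: OUT[B2] = IN[B3] ⊔ IN[B5] = {b, c, d, f}
Applying B2's transfer function to that OUT value gives IN[B2] (row B2 above).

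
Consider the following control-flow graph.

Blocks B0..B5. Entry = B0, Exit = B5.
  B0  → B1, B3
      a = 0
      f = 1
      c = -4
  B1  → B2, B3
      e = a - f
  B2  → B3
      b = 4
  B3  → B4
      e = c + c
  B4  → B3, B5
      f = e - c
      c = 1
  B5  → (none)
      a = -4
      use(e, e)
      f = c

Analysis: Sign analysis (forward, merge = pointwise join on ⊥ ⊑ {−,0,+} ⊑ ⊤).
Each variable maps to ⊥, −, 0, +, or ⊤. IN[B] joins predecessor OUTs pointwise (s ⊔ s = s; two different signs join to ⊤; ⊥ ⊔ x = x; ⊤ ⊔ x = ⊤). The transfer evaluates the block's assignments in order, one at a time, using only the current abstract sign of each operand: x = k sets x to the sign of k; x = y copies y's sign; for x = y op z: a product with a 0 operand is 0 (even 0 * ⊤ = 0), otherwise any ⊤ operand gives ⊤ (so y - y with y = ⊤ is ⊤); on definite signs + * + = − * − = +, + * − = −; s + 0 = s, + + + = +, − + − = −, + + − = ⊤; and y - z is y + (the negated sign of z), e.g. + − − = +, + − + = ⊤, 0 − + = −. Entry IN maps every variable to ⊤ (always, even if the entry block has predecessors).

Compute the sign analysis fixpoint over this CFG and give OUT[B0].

Answer: {a: 0, b: ⊤, c: -, d: ⊤, e: ⊤, f: +}

Working:
Converged values:
  B0: | IN=(all ⊤) | OUT={a:0, c:-, f:+; rest ⊤}
  B1: | IN={a:0, c:-, f:+; rest ⊤} | OUT={a:0, c:-, e:-, f:+; rest ⊤}
  B2: | IN={a:0, c:-, e:-, f:+; rest ⊤} | OUT={a:0, b:+, c:-, e:-, f:+; rest ⊤}
  B3: | IN={a:0; rest ⊤} | OUT={a:0; rest ⊤}
  B4: | IN={a:0; rest ⊤} | OUT={a:0, c:+; rest ⊤}
  B5: | IN={a:0, c:+; rest ⊤} | OUT={a:-, c:+, f:+; rest ⊤}

B0 is the boundary node: IN[B0] = {a: ⊤, b: ⊤, c: ⊤, d: ⊤, e: ⊤, f: ⊤}
Applying B0's transfer function to that IN value gives OUT[B0] (row B0 above).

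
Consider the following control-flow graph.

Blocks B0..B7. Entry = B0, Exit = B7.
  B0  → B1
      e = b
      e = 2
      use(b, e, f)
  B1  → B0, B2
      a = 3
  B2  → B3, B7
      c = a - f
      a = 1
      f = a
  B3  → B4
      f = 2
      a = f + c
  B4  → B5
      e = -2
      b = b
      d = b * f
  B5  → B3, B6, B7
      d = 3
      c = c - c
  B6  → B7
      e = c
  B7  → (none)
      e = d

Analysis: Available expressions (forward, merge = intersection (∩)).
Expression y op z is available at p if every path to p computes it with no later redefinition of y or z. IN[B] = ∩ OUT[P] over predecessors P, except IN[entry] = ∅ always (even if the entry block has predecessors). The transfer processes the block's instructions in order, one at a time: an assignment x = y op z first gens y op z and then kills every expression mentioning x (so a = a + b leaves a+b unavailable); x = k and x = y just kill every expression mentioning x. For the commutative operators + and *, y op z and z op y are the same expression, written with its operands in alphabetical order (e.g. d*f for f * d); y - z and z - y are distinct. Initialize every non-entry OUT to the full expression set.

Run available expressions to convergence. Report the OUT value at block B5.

Answer: {b*f}

Working:
Per-block solution:
  B0: | IN={} | OUT={}
  B1: | IN={} | OUT={}
  B2: | IN={} | OUT={}
  B3: | IN={} | OUT={c+f}
  B4: | IN={c+f} | OUT={b*f, c+f}
  B5: | IN={b*f, c+f} | OUT={b*f}
  B6: | IN={b*f} | OUT={b*f}
  B7: | IN={} | OUT={}

Merge at B5: IN[B5] = OUT[B4] = {b*f, c+f}
Applying B5's transfer function to that IN value gives OUT[B5] (row B5 above).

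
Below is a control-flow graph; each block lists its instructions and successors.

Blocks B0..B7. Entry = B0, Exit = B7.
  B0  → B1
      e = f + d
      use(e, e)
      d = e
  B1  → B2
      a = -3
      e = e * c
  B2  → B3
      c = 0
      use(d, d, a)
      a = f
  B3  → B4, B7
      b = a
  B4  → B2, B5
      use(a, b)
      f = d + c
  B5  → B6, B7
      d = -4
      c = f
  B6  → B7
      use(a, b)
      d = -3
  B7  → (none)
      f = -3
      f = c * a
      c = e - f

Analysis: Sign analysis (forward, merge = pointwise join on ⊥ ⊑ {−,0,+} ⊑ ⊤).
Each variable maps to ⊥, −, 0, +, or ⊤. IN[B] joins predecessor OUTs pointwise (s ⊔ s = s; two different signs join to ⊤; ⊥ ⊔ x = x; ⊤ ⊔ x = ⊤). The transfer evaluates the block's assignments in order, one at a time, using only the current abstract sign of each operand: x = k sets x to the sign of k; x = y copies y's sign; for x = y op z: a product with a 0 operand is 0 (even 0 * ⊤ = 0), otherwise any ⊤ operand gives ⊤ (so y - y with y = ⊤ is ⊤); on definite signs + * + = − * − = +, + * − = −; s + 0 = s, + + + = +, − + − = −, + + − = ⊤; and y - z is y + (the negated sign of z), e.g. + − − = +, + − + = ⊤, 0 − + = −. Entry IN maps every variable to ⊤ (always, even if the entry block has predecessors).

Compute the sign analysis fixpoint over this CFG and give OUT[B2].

Converged values:
  B0:   IN=(all ⊤)   OUT=(all ⊤)
  B1:   IN=(all ⊤)   OUT={a:-; rest ⊤}
  B2:   IN=(all ⊤)   OUT={c:0; rest ⊤}
  B3:   IN={c:0; rest ⊤}   OUT={c:0; rest ⊤}
  B4:   IN={c:0; rest ⊤}   OUT={c:0; rest ⊤}
  B5:   IN={c:0; rest ⊤}   OUT={d:-; rest ⊤}
  B6:   IN={d:-; rest ⊤}   OUT={d:-; rest ⊤}
  B7:   IN=(all ⊤)   OUT=(all ⊤)

Merge at B2: IN[B2] = OUT[B1] ⊔ OUT[B4] = {a: ⊤, b: ⊤, c: ⊤, d: ⊤, e: ⊤, f: ⊤}
Applying B2's transfer function to that IN value gives OUT[B2] (row B2 above).

Answer: {a: ⊤, b: ⊤, c: 0, d: ⊤, e: ⊤, f: ⊤}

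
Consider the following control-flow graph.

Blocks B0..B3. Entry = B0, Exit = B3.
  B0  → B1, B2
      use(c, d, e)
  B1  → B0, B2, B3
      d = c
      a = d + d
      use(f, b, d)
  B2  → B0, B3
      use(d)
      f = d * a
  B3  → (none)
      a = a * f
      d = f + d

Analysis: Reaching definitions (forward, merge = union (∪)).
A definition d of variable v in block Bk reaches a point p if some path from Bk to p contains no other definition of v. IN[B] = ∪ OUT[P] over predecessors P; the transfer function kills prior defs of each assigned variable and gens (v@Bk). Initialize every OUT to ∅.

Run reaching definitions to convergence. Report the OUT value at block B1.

Answer: {a@B1, d@B1, f@B2}

Working:
Fixpoint table:
  B0:   IN={a@B1, d@B1, f@B2}   OUT={a@B1, d@B1, f@B2}
  B1:   IN={a@B1, d@B1, f@B2}   OUT={a@B1, d@B1, f@B2}
  B2:   IN={a@B1, d@B1, f@B2}   OUT={a@B1, d@B1, f@B2}
  B3:   IN={a@B1, d@B1, f@B2}   OUT={a@B3, d@B3, f@B2}

Merge at B1: IN[B1] = OUT[B0] = {a@B1, d@B1, f@B2}
Applying B1's transfer function to that IN value gives OUT[B1] (row B1 above).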